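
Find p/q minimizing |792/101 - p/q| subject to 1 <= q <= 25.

149/19

Expand x = 792/101 as a continued fraction with the Euclidean algorithm:
  792 = 7*101 + 85, so a_0 = 7.
  101 = 1*85 + 16, so a_1 = 1.
  85 = 5*16 + 5, so a_2 = 5.
  16 = 3*5 + 1, so a_3 = 3.
  5 = 5*1 + 0, so a_4 = 5.
so x = [7; 1, 5, 3, 5].
Convergents (p_i = a_i*p_{i-1} + p_{i-2}, q_i = a_i*q_{i-1} + q_{i-2} with p_{-2}=0, p_{-1}=1, q_{-2}=1, q_{-1}=0), until the denominator exceeds 25:
  i=0: a_0=7, p_0 = 7*1 + 0 = 7, q_0 = 7*0 + 1 = 1.
  i=1: a_1=1, p_1 = 1*7 + 1 = 8, q_1 = 1*1 + 0 = 1.
  i=2: a_2=5, p_2 = 5*8 + 7 = 47, q_2 = 5*1 + 1 = 6.
  i=3: a_3=3, p_3 = 3*47 + 8 = 149, q_3 = 3*6 + 1 = 19.
  i=4: a_4=5, p_4 = 5*149 + 47 = 792, q_4 = 5*19 + 6 = 101.
q_4 = 101 > 25, so the last convergent with denominator <= 25 is p_3/q_3 = 149/19.
The closest fraction with denominator <= 25 is either p_3/q_3 or the intermediate fraction (k*p_3 + p_2)/(k*q_3 + q_2) with the largest k >= 1 whose denominator stays <= 25; these approach x as k grows, and every other convergent or intermediate fraction in range is farther away.
Largest k: floor((25 - q_2)/q_3) = floor((25 - 6)/19) = 1.
That gives (1*149 + 47)/(1*19 + 6) = 196/25.
Compare the errors: |x - 149/19| = |792*19 - 149*101|/(101*19) = 1/1919, and |x - 196/25| = |792*25 - 196*101|/(101*25) = 4/2525.
Cross-multiplying, 1*2525 = 2525 < 7676 = 4*1919, so 1/1919 is smaller: the convergent 149/19 is closer to x than 196/25.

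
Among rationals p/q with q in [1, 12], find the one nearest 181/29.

Expand x = 181/29 as a continued fraction with the Euclidean algorithm:
  181 = 6*29 + 7, so a_0 = 6.
  29 = 4*7 + 1, so a_1 = 4.
  7 = 7*1 + 0, so a_2 = 7.
so x = [6; 4, 7].
Convergents (p_i = a_i*p_{i-1} + p_{i-2}, q_i = a_i*q_{i-1} + q_{i-2} with p_{-2}=0, p_{-1}=1, q_{-2}=1, q_{-1}=0), until the denominator exceeds 12:
  i=0: a_0=6, p_0 = 6*1 + 0 = 6, q_0 = 6*0 + 1 = 1.
  i=1: a_1=4, p_1 = 4*6 + 1 = 25, q_1 = 4*1 + 0 = 4.
  i=2: a_2=7, p_2 = 7*25 + 6 = 181, q_2 = 7*4 + 1 = 29.
q_2 = 29 > 12, so the last convergent with denominator <= 12 is p_1/q_1 = 25/4.
The closest fraction with denominator <= 12 is either p_1/q_1 or the intermediate fraction (k*p_1 + p_0)/(k*q_1 + q_0) with the largest k >= 1 whose denominator stays <= 12; these approach x as k grows, and every other convergent or intermediate fraction in range is farther away.
Largest k: floor((12 - q_0)/q_1) = floor((12 - 1)/4) = 2.
That gives (2*25 + 6)/(2*4 + 1) = 56/9.
Compare the errors: |x - 25/4| = |181*4 - 25*29|/(29*4) = 1/116, and |x - 56/9| = |181*9 - 56*29|/(29*9) = 5/261.
Cross-multiplying, 1*261 = 261 < 580 = 5*116, so 1/116 is smaller: the convergent 25/4 is closer to x than 56/9.

25/4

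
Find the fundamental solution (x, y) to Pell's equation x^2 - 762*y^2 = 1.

First expand sqrt(762) as a continued fraction. With x_i = (sqrt(762) + m_i)/d_i and (m_0, d_0) = (0, 1): a_0 = floor(sqrt(762)) = 27, since 27^2 = 729 <= 762 < 784 = 28^2.
Iterate m_{i+1} = d_i*a_i - m_i, d_{i+1} = (762 - m_{i+1}^2)/d_i, a_{i+1} = floor((a_0 + m_{i+1})/d_{i+1}):
  m_1 = 1*27 - 0 = 27, d_1 = (762 - 27^2)/1 = 33/1 = 33, a_1 = floor((27 + 27)/33) = 1.
  m_2 = 33*1 - 27 = 6, d_2 = (762 - 6^2)/33 = 726/33 = 22, a_2 = floor((27 + 6)/22) = 1.
  m_3 = 22*1 - 6 = 16, d_3 = (762 - 16^2)/22 = 506/22 = 23, a_3 = floor((27 + 16)/23) = 1.
  m_4 = 23*1 - 16 = 7, d_4 = (762 - 7^2)/23 = 713/23 = 31, a_4 = floor((27 + 7)/31) = 1.
  m_5 = 31*1 - 7 = 24, d_5 = (762 - 24^2)/31 = 186/31 = 6, a_5 = floor((27 + 24)/6) = 8.
  m_6 = 6*8 - 24 = 24, d_6 = (762 - 24^2)/6 = 186/6 = 31, a_6 = floor((27 + 24)/31) = 1.
  m_7 = 31*1 - 24 = 7, d_7 = (762 - 7^2)/31 = 713/31 = 23, a_7 = floor((27 + 7)/23) = 1.
  m_8 = 23*1 - 7 = 16, d_8 = (762 - 16^2)/23 = 506/23 = 22, a_8 = floor((27 + 16)/22) = 1.
  m_9 = 22*1 - 16 = 6, d_9 = (762 - 6^2)/22 = 726/22 = 33, a_9 = floor((27 + 6)/33) = 1.
  m_10 = 33*1 - 6 = 27, d_10 = (762 - 27^2)/33 = 33/33 = 1, a_10 = floor((27 + 27)/1) = 54.
  m_11 = 1*54 - 27 = 27, d_11 = (762 - 27^2)/1 = 33/1 = 33: (m_11, d_11) = (m_1, d_1) = (27, 33), so from here the quotients repeat a_1, ..., a_10; the period length is 10.
So sqrt(762) = [27; (1, 1, 1, 1, 8, 1, 1, 1, 1, 54)] with period length k = 10.
k is even, so the fundamental solution of x^2 - 762y^2 = 1 is (p_{k-1}, q_{k-1}) = (p_9, q_9); compute convergents through index 9.
Convergents (p_i = a_i*p_{i-1} + p_{i-2}, q_i = a_i*q_{i-1} + q_{i-2} with p_{-2}=0, p_{-1}=1, q_{-2}=1, q_{-1}=0):
  i=0: a_0=27, p_0 = 27*1 + 0 = 27, q_0 = 27*0 + 1 = 1.
  i=1: a_1=1, p_1 = 1*27 + 1 = 28, q_1 = 1*1 + 0 = 1.
  i=2: a_2=1, p_2 = 1*28 + 27 = 55, q_2 = 1*1 + 1 = 2.
  i=3: a_3=1, p_3 = 1*55 + 28 = 83, q_3 = 1*2 + 1 = 3.
  i=4: a_4=1, p_4 = 1*83 + 55 = 138, q_4 = 1*3 + 2 = 5.
  i=5: a_5=8, p_5 = 8*138 + 83 = 1187, q_5 = 8*5 + 3 = 43.
  i=6: a_6=1, p_6 = 1*1187 + 138 = 1325, q_6 = 1*43 + 5 = 48.
  i=7: a_7=1, p_7 = 1*1325 + 1187 = 2512, q_7 = 1*48 + 43 = 91.
  i=8: a_8=1, p_8 = 1*2512 + 1325 = 3837, q_8 = 1*91 + 48 = 139.
  i=9: a_9=1, p_9 = 1*3837 + 2512 = 6349, q_9 = 1*139 + 91 = 230.
Check: 6349^2 - 762*230^2 = 40309801 - 40309800 = 1, so (x, y) = (6349, 230) solves the equation, and by the theorem it is the least positive solution.

(x, y) = (6349, 230)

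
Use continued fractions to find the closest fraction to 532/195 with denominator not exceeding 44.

Expand x = 532/195 as a continued fraction with the Euclidean algorithm:
  532 = 2*195 + 142, so a_0 = 2.
  195 = 1*142 + 53, so a_1 = 1.
  142 = 2*53 + 36, so a_2 = 2.
  53 = 1*36 + 17, so a_3 = 1.
  36 = 2*17 + 2, so a_4 = 2.
  17 = 8*2 + 1, so a_5 = 8.
  2 = 2*1 + 0, so a_6 = 2.
so x = [2; 1, 2, 1, 2, 8, 2].
Convergents (p_i = a_i*p_{i-1} + p_{i-2}, q_i = a_i*q_{i-1} + q_{i-2} with p_{-2}=0, p_{-1}=1, q_{-2}=1, q_{-1}=0), until the denominator exceeds 44:
  i=0: a_0=2, p_0 = 2*1 + 0 = 2, q_0 = 2*0 + 1 = 1.
  i=1: a_1=1, p_1 = 1*2 + 1 = 3, q_1 = 1*1 + 0 = 1.
  i=2: a_2=2, p_2 = 2*3 + 2 = 8, q_2 = 2*1 + 1 = 3.
  i=3: a_3=1, p_3 = 1*8 + 3 = 11, q_3 = 1*3 + 1 = 4.
  i=4: a_4=2, p_4 = 2*11 + 8 = 30, q_4 = 2*4 + 3 = 11.
  i=5: a_5=8, p_5 = 8*30 + 11 = 251, q_5 = 8*11 + 4 = 92.
q_5 = 92 > 44, so the last convergent with denominator <= 44 is p_4/q_4 = 30/11.
The closest fraction with denominator <= 44 is either p_4/q_4 or the intermediate fraction (k*p_4 + p_3)/(k*q_4 + q_3) with the largest k >= 1 whose denominator stays <= 44; these approach x as k grows, and every other convergent or intermediate fraction in range is farther away.
Largest k: floor((44 - q_3)/q_4) = floor((44 - 4)/11) = 3.
That gives (3*30 + 11)/(3*11 + 4) = 101/37.
Compare the errors: |x - 30/11| = |532*11 - 30*195|/(195*11) = 2/2145, and |x - 101/37| = |532*37 - 101*195|/(195*37) = 11/7215.
Cross-multiplying, 2*7215 = 14430 < 23595 = 11*2145, so 2/2145 is smaller: the convergent 30/11 is closer to x than 101/37.

30/11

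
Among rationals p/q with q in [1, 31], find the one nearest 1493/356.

130/31

Expand x = 1493/356 as a continued fraction with the Euclidean algorithm:
  1493 = 4*356 + 69, so a_0 = 4.
  356 = 5*69 + 11, so a_1 = 5.
  69 = 6*11 + 3, so a_2 = 6.
  11 = 3*3 + 2, so a_3 = 3.
  3 = 1*2 + 1, so a_4 = 1.
  2 = 2*1 + 0, so a_5 = 2.
so x = [4; 5, 6, 3, 1, 2].
Convergents (p_i = a_i*p_{i-1} + p_{i-2}, q_i = a_i*q_{i-1} + q_{i-2} with p_{-2}=0, p_{-1}=1, q_{-2}=1, q_{-1}=0), until the denominator exceeds 31:
  i=0: a_0=4, p_0 = 4*1 + 0 = 4, q_0 = 4*0 + 1 = 1.
  i=1: a_1=5, p_1 = 5*4 + 1 = 21, q_1 = 5*1 + 0 = 5.
  i=2: a_2=6, p_2 = 6*21 + 4 = 130, q_2 = 6*5 + 1 = 31.
  i=3: a_3=3, p_3 = 3*130 + 21 = 411, q_3 = 3*31 + 5 = 98.
q_3 = 98 > 31, so the last convergent with denominator <= 31 is p_2/q_2 = 130/31.
The closest fraction with denominator <= 31 is either p_2/q_2 or the intermediate fraction (k*p_2 + p_1)/(k*q_2 + q_1) with the largest k >= 1 whose denominator stays <= 31; these approach x as k grows, and every other convergent or intermediate fraction in range is farther away.
Largest k: floor((31 - q_1)/q_2) = floor((31 - 5)/31) = 0.
Since k = 0, no intermediate fraction beyond p_2/q_2 has denominator <= 31, so the convergent 130/31 is the closest (its error is |1493*31 - 130*356|/(356*31) = 3/11036).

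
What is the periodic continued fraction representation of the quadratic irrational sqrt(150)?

[12; (4, 24)]

Write x_i = (sqrt(150) + m_i)/d_i with (m_0, d_0) = (0, 1). a_0 = floor(sqrt(150)) = 12, since 12^2 = 144 <= 150 < 169 = 13^2.
Iterate m_{i+1} = d_i*a_i - m_i, d_{i+1} = (150 - m_{i+1}^2)/d_i, a_{i+1} = floor((a_0 + m_{i+1})/d_{i+1}):
  m_1 = 1*12 - 0 = 12, d_1 = (150 - 12^2)/1 = 6/1 = 6, a_1 = floor((12 + 12)/6) = 4.
  m_2 = 6*4 - 12 = 12, d_2 = (150 - 12^2)/6 = 6/6 = 1, a_2 = floor((12 + 12)/1) = 24.
  m_3 = 1*24 - 12 = 12, d_3 = (150 - 12^2)/1 = 6/1 = 6: (m_3, d_3) = (m_1, d_1) = (12, 6), so from here the quotients repeat a_1, a_2; the period length is 2.
Hence the expansion of sqrt(150) is a_0 = 12 followed by the repeating block 4, 24 (period 2).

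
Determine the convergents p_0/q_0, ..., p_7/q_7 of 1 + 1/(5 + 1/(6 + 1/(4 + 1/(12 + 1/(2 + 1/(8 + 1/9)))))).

1/1, 6/5, 37/31, 154/129, 1885/1579, 3924/3287, 33277/27875, 303417/254162

Using the convergent recurrence p_i = a_i*p_{i-1} + p_{i-2}, q_i = a_i*q_{i-1} + q_{i-2} with p_{-2}=0, p_{-1}=1, q_{-2}=1, q_{-1}=0:
  i=0: a_0=1, p_0 = 1*1 + 0 = 1, q_0 = 1*0 + 1 = 1.
  i=1: a_1=5, p_1 = 5*1 + 1 = 6, q_1 = 5*1 + 0 = 5.
  i=2: a_2=6, p_2 = 6*6 + 1 = 37, q_2 = 6*5 + 1 = 31.
  i=3: a_3=4, p_3 = 4*37 + 6 = 154, q_3 = 4*31 + 5 = 129.
  i=4: a_4=12, p_4 = 12*154 + 37 = 1885, q_4 = 12*129 + 31 = 1579.
  i=5: a_5=2, p_5 = 2*1885 + 154 = 3924, q_5 = 2*1579 + 129 = 3287.
  i=6: a_6=8, p_6 = 8*3924 + 1885 = 33277, q_6 = 8*3287 + 1579 = 27875.
  i=7: a_7=9, p_7 = 9*33277 + 3924 = 303417, q_7 = 9*27875 + 3287 = 254162.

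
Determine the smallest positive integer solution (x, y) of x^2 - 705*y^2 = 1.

(x, y) = (237161, 8932)

First expand sqrt(705) as a continued fraction. With x_i = (sqrt(705) + m_i)/d_i and (m_0, d_0) = (0, 1): a_0 = floor(sqrt(705)) = 26, since 26^2 = 676 <= 705 < 729 = 27^2.
Iterate m_{i+1} = d_i*a_i - m_i, d_{i+1} = (705 - m_{i+1}^2)/d_i, a_{i+1} = floor((a_0 + m_{i+1})/d_{i+1}):
  m_1 = 1*26 - 0 = 26, d_1 = (705 - 26^2)/1 = 29/1 = 29, a_1 = floor((26 + 26)/29) = 1.
  m_2 = 29*1 - 26 = 3, d_2 = (705 - 3^2)/29 = 696/29 = 24, a_2 = floor((26 + 3)/24) = 1.
  m_3 = 24*1 - 3 = 21, d_3 = (705 - 21^2)/24 = 264/24 = 11, a_3 = floor((26 + 21)/11) = 4.
  m_4 = 11*4 - 21 = 23, d_4 = (705 - 23^2)/11 = 176/11 = 16, a_4 = floor((26 + 23)/16) = 3.
  m_5 = 16*3 - 23 = 25, d_5 = (705 - 25^2)/16 = 80/16 = 5, a_5 = floor((26 + 25)/5) = 10.
  m_6 = 5*10 - 25 = 25, d_6 = (705 - 25^2)/5 = 80/5 = 16, a_6 = floor((26 + 25)/16) = 3.
  m_7 = 16*3 - 25 = 23, d_7 = (705 - 23^2)/16 = 176/16 = 11, a_7 = floor((26 + 23)/11) = 4.
  m_8 = 11*4 - 23 = 21, d_8 = (705 - 21^2)/11 = 264/11 = 24, a_8 = floor((26 + 21)/24) = 1.
  m_9 = 24*1 - 21 = 3, d_9 = (705 - 3^2)/24 = 696/24 = 29, a_9 = floor((26 + 3)/29) = 1.
  m_10 = 29*1 - 3 = 26, d_10 = (705 - 26^2)/29 = 29/29 = 1, a_10 = floor((26 + 26)/1) = 52.
  m_11 = 1*52 - 26 = 26, d_11 = (705 - 26^2)/1 = 29/1 = 29: (m_11, d_11) = (m_1, d_1) = (26, 29), so from here the quotients repeat a_1, ..., a_10; the period length is 10.
So sqrt(705) = [26; (1, 1, 4, 3, 10, 3, 4, 1, 1, 52)] with period length k = 10.
k is even, so the fundamental solution of x^2 - 705y^2 = 1 is (p_{k-1}, q_{k-1}) = (p_9, q_9); compute convergents through index 9.
Convergents (p_i = a_i*p_{i-1} + p_{i-2}, q_i = a_i*q_{i-1} + q_{i-2} with p_{-2}=0, p_{-1}=1, q_{-2}=1, q_{-1}=0):
  i=0: a_0=26, p_0 = 26*1 + 0 = 26, q_0 = 26*0 + 1 = 1.
  i=1: a_1=1, p_1 = 1*26 + 1 = 27, q_1 = 1*1 + 0 = 1.
  i=2: a_2=1, p_2 = 1*27 + 26 = 53, q_2 = 1*1 + 1 = 2.
  i=3: a_3=4, p_3 = 4*53 + 27 = 239, q_3 = 4*2 + 1 = 9.
  i=4: a_4=3, p_4 = 3*239 + 53 = 770, q_4 = 3*9 + 2 = 29.
  i=5: a_5=10, p_5 = 10*770 + 239 = 7939, q_5 = 10*29 + 9 = 299.
  i=6: a_6=3, p_6 = 3*7939 + 770 = 24587, q_6 = 3*299 + 29 = 926.
  i=7: a_7=4, p_7 = 4*24587 + 7939 = 106287, q_7 = 4*926 + 299 = 4003.
  i=8: a_8=1, p_8 = 1*106287 + 24587 = 130874, q_8 = 1*4003 + 926 = 4929.
  i=9: a_9=1, p_9 = 1*130874 + 106287 = 237161, q_9 = 1*4929 + 4003 = 8932.
Check: 237161^2 - 705*8932^2 = 56245339921 - 56245339920 = 1, so (x, y) = (237161, 8932) solves the equation, and by the theorem it is the least positive solution.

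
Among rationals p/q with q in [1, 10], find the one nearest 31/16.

Expand x = 31/16 as a continued fraction with the Euclidean algorithm:
  31 = 1*16 + 15, so a_0 = 1.
  16 = 1*15 + 1, so a_1 = 1.
  15 = 15*1 + 0, so a_2 = 15.
so x = [1; 1, 15].
Convergents (p_i = a_i*p_{i-1} + p_{i-2}, q_i = a_i*q_{i-1} + q_{i-2} with p_{-2}=0, p_{-1}=1, q_{-2}=1, q_{-1}=0), until the denominator exceeds 10:
  i=0: a_0=1, p_0 = 1*1 + 0 = 1, q_0 = 1*0 + 1 = 1.
  i=1: a_1=1, p_1 = 1*1 + 1 = 2, q_1 = 1*1 + 0 = 1.
  i=2: a_2=15, p_2 = 15*2 + 1 = 31, q_2 = 15*1 + 1 = 16.
q_2 = 16 > 10, so the last convergent with denominator <= 10 is p_1/q_1 = 2/1.
The closest fraction with denominator <= 10 is either p_1/q_1 or the intermediate fraction (k*p_1 + p_0)/(k*q_1 + q_0) with the largest k >= 1 whose denominator stays <= 10; these approach x as k grows, and every other convergent or intermediate fraction in range is farther away.
Largest k: floor((10 - q_0)/q_1) = floor((10 - 1)/1) = 9.
That gives (9*2 + 1)/(9*1 + 1) = 19/10.
Compare the errors: |x - 2/1| = |31*1 - 2*16|/(16*1) = 1/16, and |x - 19/10| = |31*10 - 19*16|/(16*10) = 6/160.
Cross-multiplying, 6*16 = 96 < 160 = 1*160, so 6/160 is smaller: the intermediate fraction 19/10 is closer to x than 2/1.

19/10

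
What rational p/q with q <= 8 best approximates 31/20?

11/7

Expand x = 31/20 as a continued fraction with the Euclidean algorithm:
  31 = 1*20 + 11, so a_0 = 1.
  20 = 1*11 + 9, so a_1 = 1.
  11 = 1*9 + 2, so a_2 = 1.
  9 = 4*2 + 1, so a_3 = 4.
  2 = 2*1 + 0, so a_4 = 2.
so x = [1; 1, 1, 4, 2].
Convergents (p_i = a_i*p_{i-1} + p_{i-2}, q_i = a_i*q_{i-1} + q_{i-2} with p_{-2}=0, p_{-1}=1, q_{-2}=1, q_{-1}=0), until the denominator exceeds 8:
  i=0: a_0=1, p_0 = 1*1 + 0 = 1, q_0 = 1*0 + 1 = 1.
  i=1: a_1=1, p_1 = 1*1 + 1 = 2, q_1 = 1*1 + 0 = 1.
  i=2: a_2=1, p_2 = 1*2 + 1 = 3, q_2 = 1*1 + 1 = 2.
  i=3: a_3=4, p_3 = 4*3 + 2 = 14, q_3 = 4*2 + 1 = 9.
q_3 = 9 > 8, so the last convergent with denominator <= 8 is p_2/q_2 = 3/2.
The closest fraction with denominator <= 8 is either p_2/q_2 or the intermediate fraction (k*p_2 + p_1)/(k*q_2 + q_1) with the largest k >= 1 whose denominator stays <= 8; these approach x as k grows, and every other convergent or intermediate fraction in range is farther away.
Largest k: floor((8 - q_1)/q_2) = floor((8 - 1)/2) = 3.
That gives (3*3 + 2)/(3*2 + 1) = 11/7.
Compare the errors: |x - 3/2| = |31*2 - 3*20|/(20*2) = 2/40, and |x - 11/7| = |31*7 - 11*20|/(20*7) = 3/140.
Cross-multiplying, 3*40 = 120 < 280 = 2*140, so 3/140 is smaller: the intermediate fraction 11/7 is closer to x than 3/2.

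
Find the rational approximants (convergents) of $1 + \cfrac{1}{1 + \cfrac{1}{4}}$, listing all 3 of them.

Using the convergent recurrence p_i = a_i*p_{i-1} + p_{i-2}, q_i = a_i*q_{i-1} + q_{i-2} with p_{-2}=0, p_{-1}=1, q_{-2}=1, q_{-1}=0:
  i=0: a_0=1, p_0 = 1*1 + 0 = 1, q_0 = 1*0 + 1 = 1.
  i=1: a_1=1, p_1 = 1*1 + 1 = 2, q_1 = 1*1 + 0 = 1.
  i=2: a_2=4, p_2 = 4*2 + 1 = 9, q_2 = 4*1 + 1 = 5.

1/1, 2/1, 9/5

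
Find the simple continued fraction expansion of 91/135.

[0; 1, 2, 14, 1, 2]

Run the Euclidean algorithm on 91 and 135; the successive quotients are the partial quotients a_0, a_1, ... (each step inverts the fractional part left over by the previous one):
  91 = 0*135 + 91, so a_0 = 0.
  135 = 1*91 + 44, so a_1 = 1.
  91 = 2*44 + 3, so a_2 = 2.
  44 = 14*3 + 2, so a_3 = 14.
  3 = 1*2 + 1, so a_4 = 1.
  2 = 2*1 + 0, so a_5 = 2.
The remainder reaches 0 after 6 divisions, so the expansion has 6 partial quotients, read off in order.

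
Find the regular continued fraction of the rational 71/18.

Run the Euclidean algorithm on 71 and 18; the successive quotients are the partial quotients a_0, a_1, ... (each step inverts the fractional part left over by the previous one):
  71 = 3*18 + 17, so a_0 = 3.
  18 = 1*17 + 1, so a_1 = 1.
  17 = 17*1 + 0, so a_2 = 17.
The remainder reaches 0 after 3 divisions, so the expansion has 3 partial quotients, read off in order.

[3; 1, 17]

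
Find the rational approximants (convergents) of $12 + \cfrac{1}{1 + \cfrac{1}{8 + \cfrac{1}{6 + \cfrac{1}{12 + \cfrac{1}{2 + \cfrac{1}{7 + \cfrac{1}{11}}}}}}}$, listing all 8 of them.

12/1, 13/1, 116/9, 709/55, 8624/669, 17957/1393, 134323/10420, 1495510/116013

Using the convergent recurrence p_i = a_i*p_{i-1} + p_{i-2}, q_i = a_i*q_{i-1} + q_{i-2} with p_{-2}=0, p_{-1}=1, q_{-2}=1, q_{-1}=0:
  i=0: a_0=12, p_0 = 12*1 + 0 = 12, q_0 = 12*0 + 1 = 1.
  i=1: a_1=1, p_1 = 1*12 + 1 = 13, q_1 = 1*1 + 0 = 1.
  i=2: a_2=8, p_2 = 8*13 + 12 = 116, q_2 = 8*1 + 1 = 9.
  i=3: a_3=6, p_3 = 6*116 + 13 = 709, q_3 = 6*9 + 1 = 55.
  i=4: a_4=12, p_4 = 12*709 + 116 = 8624, q_4 = 12*55 + 9 = 669.
  i=5: a_5=2, p_5 = 2*8624 + 709 = 17957, q_5 = 2*669 + 55 = 1393.
  i=6: a_6=7, p_6 = 7*17957 + 8624 = 134323, q_6 = 7*1393 + 669 = 10420.
  i=7: a_7=11, p_7 = 11*134323 + 17957 = 1495510, q_7 = 11*10420 + 1393 = 116013.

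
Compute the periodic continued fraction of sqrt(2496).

[49; (1, 23, 1, 98)]

Write x_i = (sqrt(2496) + m_i)/d_i with (m_0, d_0) = (0, 1). a_0 = floor(sqrt(2496)) = 49, since 49^2 = 2401 <= 2496 < 2500 = 50^2.
Iterate m_{i+1} = d_i*a_i - m_i, d_{i+1} = (2496 - m_{i+1}^2)/d_i, a_{i+1} = floor((a_0 + m_{i+1})/d_{i+1}):
  m_1 = 1*49 - 0 = 49, d_1 = (2496 - 49^2)/1 = 95/1 = 95, a_1 = floor((49 + 49)/95) = 1.
  m_2 = 95*1 - 49 = 46, d_2 = (2496 - 46^2)/95 = 380/95 = 4, a_2 = floor((49 + 46)/4) = 23.
  m_3 = 4*23 - 46 = 46, d_3 = (2496 - 46^2)/4 = 380/4 = 95, a_3 = floor((49 + 46)/95) = 1.
  m_4 = 95*1 - 46 = 49, d_4 = (2496 - 49^2)/95 = 95/95 = 1, a_4 = floor((49 + 49)/1) = 98.
  m_5 = 1*98 - 49 = 49, d_5 = (2496 - 49^2)/1 = 95/1 = 95: (m_5, d_5) = (m_1, d_1) = (49, 95), so from here the quotients repeat a_1, ..., a_4; the period length is 4.
Hence the expansion of sqrt(2496) is a_0 = 49 followed by the repeating block 1, 23, 1, 98 (period 4).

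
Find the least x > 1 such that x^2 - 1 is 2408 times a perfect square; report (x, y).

First expand sqrt(2408) as a continued fraction. With x_i = (sqrt(2408) + m_i)/d_i and (m_0, d_0) = (0, 1): a_0 = floor(sqrt(2408)) = 49, since 49^2 = 2401 <= 2408 < 2500 = 50^2.
Iterate m_{i+1} = d_i*a_i - m_i, d_{i+1} = (2408 - m_{i+1}^2)/d_i, a_{i+1} = floor((a_0 + m_{i+1})/d_{i+1}):
  m_1 = 1*49 - 0 = 49, d_1 = (2408 - 49^2)/1 = 7/1 = 7, a_1 = floor((49 + 49)/7) = 14.
  m_2 = 7*14 - 49 = 49, d_2 = (2408 - 49^2)/7 = 7/7 = 1, a_2 = floor((49 + 49)/1) = 98.
  m_3 = 1*98 - 49 = 49, d_3 = (2408 - 49^2)/1 = 7/1 = 7: (m_3, d_3) = (m_1, d_1) = (49, 7), so from here the quotients repeat a_1, a_2; the period length is 2.
So sqrt(2408) = [49; (14, 98)] with period length k = 2.
k is even, so the fundamental solution of x^2 - 2408y^2 = 1 is (p_{k-1}, q_{k-1}) = (p_1, q_1); compute convergents through index 1.
Convergents (p_i = a_i*p_{i-1} + p_{i-2}, q_i = a_i*q_{i-1} + q_{i-2} with p_{-2}=0, p_{-1}=1, q_{-2}=1, q_{-1}=0):
  i=0: a_0=49, p_0 = 49*1 + 0 = 49, q_0 = 49*0 + 1 = 1.
  i=1: a_1=14, p_1 = 14*49 + 1 = 687, q_1 = 14*1 + 0 = 14.
Check: 687^2 - 2408*14^2 = 471969 - 471968 = 1, so (x, y) = (687, 14) solves the equation, and by the theorem it is the least positive solution.

(x, y) = (687, 14)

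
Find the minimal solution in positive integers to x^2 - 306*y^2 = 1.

(x, y) = (35, 2)

First expand sqrt(306) as a continued fraction. With x_i = (sqrt(306) + m_i)/d_i and (m_0, d_0) = (0, 1): a_0 = floor(sqrt(306)) = 17, since 17^2 = 289 <= 306 < 324 = 18^2.
Iterate m_{i+1} = d_i*a_i - m_i, d_{i+1} = (306 - m_{i+1}^2)/d_i, a_{i+1} = floor((a_0 + m_{i+1})/d_{i+1}):
  m_1 = 1*17 - 0 = 17, d_1 = (306 - 17^2)/1 = 17/1 = 17, a_1 = floor((17 + 17)/17) = 2.
  m_2 = 17*2 - 17 = 17, d_2 = (306 - 17^2)/17 = 17/17 = 1, a_2 = floor((17 + 17)/1) = 34.
  m_3 = 1*34 - 17 = 17, d_3 = (306 - 17^2)/1 = 17/1 = 17: (m_3, d_3) = (m_1, d_1) = (17, 17), so from here the quotients repeat a_1, a_2; the period length is 2.
So sqrt(306) = [17; (2, 34)] with period length k = 2.
k is even, so the fundamental solution of x^2 - 306y^2 = 1 is (p_{k-1}, q_{k-1}) = (p_1, q_1); compute convergents through index 1.
Convergents (p_i = a_i*p_{i-1} + p_{i-2}, q_i = a_i*q_{i-1} + q_{i-2} with p_{-2}=0, p_{-1}=1, q_{-2}=1, q_{-1}=0):
  i=0: a_0=17, p_0 = 17*1 + 0 = 17, q_0 = 17*0 + 1 = 1.
  i=1: a_1=2, p_1 = 2*17 + 1 = 35, q_1 = 2*1 + 0 = 2.
Check: 35^2 - 306*2^2 = 1225 - 1224 = 1, so (x, y) = (35, 2) solves the equation, and by the theorem it is the least positive solution.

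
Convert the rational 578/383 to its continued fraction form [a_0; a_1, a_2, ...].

Run the Euclidean algorithm on 578 and 383; the successive quotients are the partial quotients a_0, a_1, ... (each step inverts the fractional part left over by the previous one):
  578 = 1*383 + 195, so a_0 = 1.
  383 = 1*195 + 188, so a_1 = 1.
  195 = 1*188 + 7, so a_2 = 1.
  188 = 26*7 + 6, so a_3 = 26.
  7 = 1*6 + 1, so a_4 = 1.
  6 = 6*1 + 0, so a_5 = 6.
The remainder reaches 0 after 6 divisions, so the expansion has 6 partial quotients, read off in order.

[1; 1, 1, 26, 1, 6]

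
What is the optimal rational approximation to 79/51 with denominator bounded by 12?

Expand x = 79/51 as a continued fraction with the Euclidean algorithm:
  79 = 1*51 + 28, so a_0 = 1.
  51 = 1*28 + 23, so a_1 = 1.
  28 = 1*23 + 5, so a_2 = 1.
  23 = 4*5 + 3, so a_3 = 4.
  5 = 1*3 + 2, so a_4 = 1.
  3 = 1*2 + 1, so a_5 = 1.
  2 = 2*1 + 0, so a_6 = 2.
so x = [1; 1, 1, 4, 1, 1, 2].
Convergents (p_i = a_i*p_{i-1} + p_{i-2}, q_i = a_i*q_{i-1} + q_{i-2} with p_{-2}=0, p_{-1}=1, q_{-2}=1, q_{-1}=0), until the denominator exceeds 12:
  i=0: a_0=1, p_0 = 1*1 + 0 = 1, q_0 = 1*0 + 1 = 1.
  i=1: a_1=1, p_1 = 1*1 + 1 = 2, q_1 = 1*1 + 0 = 1.
  i=2: a_2=1, p_2 = 1*2 + 1 = 3, q_2 = 1*1 + 1 = 2.
  i=3: a_3=4, p_3 = 4*3 + 2 = 14, q_3 = 4*2 + 1 = 9.
  i=4: a_4=1, p_4 = 1*14 + 3 = 17, q_4 = 1*9 + 2 = 11.
  i=5: a_5=1, p_5 = 1*17 + 14 = 31, q_5 = 1*11 + 9 = 20.
q_5 = 20 > 12, so the last convergent with denominator <= 12 is p_4/q_4 = 17/11.
The closest fraction with denominator <= 12 is either p_4/q_4 or the intermediate fraction (k*p_4 + p_3)/(k*q_4 + q_3) with the largest k >= 1 whose denominator stays <= 12; these approach x as k grows, and every other convergent or intermediate fraction in range is farther away.
Largest k: floor((12 - q_3)/q_4) = floor((12 - 9)/11) = 0.
Since k = 0, no intermediate fraction beyond p_4/q_4 has denominator <= 12, so the convergent 17/11 is the closest (its error is |79*11 - 17*51|/(51*11) = 2/561).

17/11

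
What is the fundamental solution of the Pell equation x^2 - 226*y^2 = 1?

First expand sqrt(226) as a continued fraction. With x_i = (sqrt(226) + m_i)/d_i and (m_0, d_0) = (0, 1): a_0 = floor(sqrt(226)) = 15, since 15^2 = 225 <= 226 < 256 = 16^2.
Iterate m_{i+1} = d_i*a_i - m_i, d_{i+1} = (226 - m_{i+1}^2)/d_i, a_{i+1} = floor((a_0 + m_{i+1})/d_{i+1}):
  m_1 = 1*15 - 0 = 15, d_1 = (226 - 15^2)/1 = 1/1 = 1, a_1 = floor((15 + 15)/1) = 30.
  m_2 = 1*30 - 15 = 15, d_2 = (226 - 15^2)/1 = 1/1 = 1: (m_2, d_2) = (m_1, d_1) = (15, 1), so from here the quotient a_1 repeats; the period length is 1.
So sqrt(226) = [15; (30)] with period length k = 1.
k is odd, so (p_{k-1}, q_{k-1}) only solves x^2 - 226y^2 = -1 and the fundamental solution of x^2 - 226y^2 = 1 is (p_{2k-1}, q_{2k-1}) = (p_1, q_1); compute convergents through index 1, running through the period twice.
Convergents (p_i = a_i*p_{i-1} + p_{i-2}, q_i = a_i*q_{i-1} + q_{i-2} with p_{-2}=0, p_{-1}=1, q_{-2}=1, q_{-1}=0):
  i=0: a_0=15, p_0 = 15*1 + 0 = 15, q_0 = 15*0 + 1 = 1.
  i=1: a_1=30, p_1 = 30*15 + 1 = 451, q_1 = 30*1 + 0 = 30.
Indeed p_0^2 - 226*q_0^2 = 225 - 226 = -1, not +1.
Check: 451^2 - 226*30^2 = 203401 - 203400 = 1, so (x, y) = (451, 30) solves the equation, and by the theorem it is the least positive solution.

(x, y) = (451, 30)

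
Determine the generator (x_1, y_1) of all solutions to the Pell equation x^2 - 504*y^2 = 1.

(x, y) = (449, 20)

First expand sqrt(504) as a continued fraction. With x_i = (sqrt(504) + m_i)/d_i and (m_0, d_0) = (0, 1): a_0 = floor(sqrt(504)) = 22, since 22^2 = 484 <= 504 < 529 = 23^2.
Iterate m_{i+1} = d_i*a_i - m_i, d_{i+1} = (504 - m_{i+1}^2)/d_i, a_{i+1} = floor((a_0 + m_{i+1})/d_{i+1}):
  m_1 = 1*22 - 0 = 22, d_1 = (504 - 22^2)/1 = 20/1 = 20, a_1 = floor((22 + 22)/20) = 2.
  m_2 = 20*2 - 22 = 18, d_2 = (504 - 18^2)/20 = 180/20 = 9, a_2 = floor((22 + 18)/9) = 4.
  m_3 = 9*4 - 18 = 18, d_3 = (504 - 18^2)/9 = 180/9 = 20, a_3 = floor((22 + 18)/20) = 2.
  m_4 = 20*2 - 18 = 22, d_4 = (504 - 22^2)/20 = 20/20 = 1, a_4 = floor((22 + 22)/1) = 44.
  m_5 = 1*44 - 22 = 22, d_5 = (504 - 22^2)/1 = 20/1 = 20: (m_5, d_5) = (m_1, d_1) = (22, 20), so from here the quotients repeat a_1, ..., a_4; the period length is 4.
So sqrt(504) = [22; (2, 4, 2, 44)] with period length k = 4.
k is even, so the fundamental solution of x^2 - 504y^2 = 1 is (p_{k-1}, q_{k-1}) = (p_3, q_3); compute convergents through index 3.
Convergents (p_i = a_i*p_{i-1} + p_{i-2}, q_i = a_i*q_{i-1} + q_{i-2} with p_{-2}=0, p_{-1}=1, q_{-2}=1, q_{-1}=0):
  i=0: a_0=22, p_0 = 22*1 + 0 = 22, q_0 = 22*0 + 1 = 1.
  i=1: a_1=2, p_1 = 2*22 + 1 = 45, q_1 = 2*1 + 0 = 2.
  i=2: a_2=4, p_2 = 4*45 + 22 = 202, q_2 = 4*2 + 1 = 9.
  i=3: a_3=2, p_3 = 2*202 + 45 = 449, q_3 = 2*9 + 2 = 20.
Check: 449^2 - 504*20^2 = 201601 - 201600 = 1, so (x, y) = (449, 20) solves the equation, and by the theorem it is the least positive solution.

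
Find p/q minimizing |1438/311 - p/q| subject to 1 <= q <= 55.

Expand x = 1438/311 as a continued fraction with the Euclidean algorithm:
  1438 = 4*311 + 194, so a_0 = 4.
  311 = 1*194 + 117, so a_1 = 1.
  194 = 1*117 + 77, so a_2 = 1.
  117 = 1*77 + 40, so a_3 = 1.
  77 = 1*40 + 37, so a_4 = 1.
  40 = 1*37 + 3, so a_5 = 1.
  37 = 12*3 + 1, so a_6 = 12.
  3 = 3*1 + 0, so a_7 = 3.
so x = [4; 1, 1, 1, 1, 1, 12, 3].
Convergents (p_i = a_i*p_{i-1} + p_{i-2}, q_i = a_i*q_{i-1} + q_{i-2} with p_{-2}=0, p_{-1}=1, q_{-2}=1, q_{-1}=0), until the denominator exceeds 55:
  i=0: a_0=4, p_0 = 4*1 + 0 = 4, q_0 = 4*0 + 1 = 1.
  i=1: a_1=1, p_1 = 1*4 + 1 = 5, q_1 = 1*1 + 0 = 1.
  i=2: a_2=1, p_2 = 1*5 + 4 = 9, q_2 = 1*1 + 1 = 2.
  i=3: a_3=1, p_3 = 1*9 + 5 = 14, q_3 = 1*2 + 1 = 3.
  i=4: a_4=1, p_4 = 1*14 + 9 = 23, q_4 = 1*3 + 2 = 5.
  i=5: a_5=1, p_5 = 1*23 + 14 = 37, q_5 = 1*5 + 3 = 8.
  i=6: a_6=12, p_6 = 12*37 + 23 = 467, q_6 = 12*8 + 5 = 101.
q_6 = 101 > 55, so the last convergent with denominator <= 55 is p_5/q_5 = 37/8.
The closest fraction with denominator <= 55 is either p_5/q_5 or the intermediate fraction (k*p_5 + p_4)/(k*q_5 + q_4) with the largest k >= 1 whose denominator stays <= 55; these approach x as k grows, and every other convergent or intermediate fraction in range is farther away.
Largest k: floor((55 - q_4)/q_5) = floor((55 - 5)/8) = 6.
That gives (6*37 + 23)/(6*8 + 5) = 245/53.
Compare the errors: |x - 37/8| = |1438*8 - 37*311|/(311*8) = 3/2488, and |x - 245/53| = |1438*53 - 245*311|/(311*53) = 19/16483.
Cross-multiplying, 19*2488 = 47272 < 49449 = 3*16483, so 19/16483 is smaller: the intermediate fraction 245/53 is closer to x than 37/8.

245/53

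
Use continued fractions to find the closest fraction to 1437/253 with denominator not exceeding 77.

142/25

Expand x = 1437/253 as a continued fraction with the Euclidean algorithm:
  1437 = 5*253 + 172, so a_0 = 5.
  253 = 1*172 + 81, so a_1 = 1.
  172 = 2*81 + 10, so a_2 = 2.
  81 = 8*10 + 1, so a_3 = 8.
  10 = 10*1 + 0, so a_4 = 10.
so x = [5; 1, 2, 8, 10].
Convergents (p_i = a_i*p_{i-1} + p_{i-2}, q_i = a_i*q_{i-1} + q_{i-2} with p_{-2}=0, p_{-1}=1, q_{-2}=1, q_{-1}=0), until the denominator exceeds 77:
  i=0: a_0=5, p_0 = 5*1 + 0 = 5, q_0 = 5*0 + 1 = 1.
  i=1: a_1=1, p_1 = 1*5 + 1 = 6, q_1 = 1*1 + 0 = 1.
  i=2: a_2=2, p_2 = 2*6 + 5 = 17, q_2 = 2*1 + 1 = 3.
  i=3: a_3=8, p_3 = 8*17 + 6 = 142, q_3 = 8*3 + 1 = 25.
  i=4: a_4=10, p_4 = 10*142 + 17 = 1437, q_4 = 10*25 + 3 = 253.
q_4 = 253 > 77, so the last convergent with denominator <= 77 is p_3/q_3 = 142/25.
The closest fraction with denominator <= 77 is either p_3/q_3 or the intermediate fraction (k*p_3 + p_2)/(k*q_3 + q_2) with the largest k >= 1 whose denominator stays <= 77; these approach x as k grows, and every other convergent or intermediate fraction in range is farther away.
Largest k: floor((77 - q_2)/q_3) = floor((77 - 3)/25) = 2.
That gives (2*142 + 17)/(2*25 + 3) = 301/53.
Compare the errors: |x - 142/25| = |1437*25 - 142*253|/(253*25) = 1/6325, and |x - 301/53| = |1437*53 - 301*253|/(253*53) = 8/13409.
Cross-multiplying, 1*13409 = 13409 < 50600 = 8*6325, so 1/6325 is smaller: the convergent 142/25 is closer to x than 301/53.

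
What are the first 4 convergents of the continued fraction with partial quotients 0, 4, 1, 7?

0/1, 1/4, 1/5, 8/39

Using the convergent recurrence p_i = a_i*p_{i-1} + p_{i-2}, q_i = a_i*q_{i-1} + q_{i-2} with p_{-2}=0, p_{-1}=1, q_{-2}=1, q_{-1}=0:
  i=0: a_0=0, p_0 = 0*1 + 0 = 0, q_0 = 0*0 + 1 = 1.
  i=1: a_1=4, p_1 = 4*0 + 1 = 1, q_1 = 4*1 + 0 = 4.
  i=2: a_2=1, p_2 = 1*1 + 0 = 1, q_2 = 1*4 + 1 = 5.
  i=3: a_3=7, p_3 = 7*1 + 1 = 8, q_3 = 7*5 + 4 = 39.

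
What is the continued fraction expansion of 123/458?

Run the Euclidean algorithm on 123 and 458; the successive quotients are the partial quotients a_0, a_1, ... (each step inverts the fractional part left over by the previous one):
  123 = 0*458 + 123, so a_0 = 0.
  458 = 3*123 + 89, so a_1 = 3.
  123 = 1*89 + 34, so a_2 = 1.
  89 = 2*34 + 21, so a_3 = 2.
  34 = 1*21 + 13, so a_4 = 1.
  21 = 1*13 + 8, so a_5 = 1.
  13 = 1*8 + 5, so a_6 = 1.
  8 = 1*5 + 3, so a_7 = 1.
  5 = 1*3 + 2, so a_8 = 1.
  3 = 1*2 + 1, so a_9 = 1.
  2 = 2*1 + 0, so a_10 = 2.
The remainder reaches 0 after 11 divisions, so the expansion has 11 partial quotients, read off in order.

[0; 3, 1, 2, 1, 1, 1, 1, 1, 1, 2]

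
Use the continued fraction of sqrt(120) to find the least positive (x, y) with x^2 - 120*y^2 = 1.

(x, y) = (11, 1)

First expand sqrt(120) as a continued fraction. With x_i = (sqrt(120) + m_i)/d_i and (m_0, d_0) = (0, 1): a_0 = floor(sqrt(120)) = 10, since 10^2 = 100 <= 120 < 121 = 11^2.
Iterate m_{i+1} = d_i*a_i - m_i, d_{i+1} = (120 - m_{i+1}^2)/d_i, a_{i+1} = floor((a_0 + m_{i+1})/d_{i+1}):
  m_1 = 1*10 - 0 = 10, d_1 = (120 - 10^2)/1 = 20/1 = 20, a_1 = floor((10 + 10)/20) = 1.
  m_2 = 20*1 - 10 = 10, d_2 = (120 - 10^2)/20 = 20/20 = 1, a_2 = floor((10 + 10)/1) = 20.
  m_3 = 1*20 - 10 = 10, d_3 = (120 - 10^2)/1 = 20/1 = 20: (m_3, d_3) = (m_1, d_1) = (10, 20), so from here the quotients repeat a_1, a_2; the period length is 2.
So sqrt(120) = [10; (1, 20)] with period length k = 2.
k is even, so the fundamental solution of x^2 - 120y^2 = 1 is (p_{k-1}, q_{k-1}) = (p_1, q_1); compute convergents through index 1.
Convergents (p_i = a_i*p_{i-1} + p_{i-2}, q_i = a_i*q_{i-1} + q_{i-2} with p_{-2}=0, p_{-1}=1, q_{-2}=1, q_{-1}=0):
  i=0: a_0=10, p_0 = 10*1 + 0 = 10, q_0 = 10*0 + 1 = 1.
  i=1: a_1=1, p_1 = 1*10 + 1 = 11, q_1 = 1*1 + 0 = 1.
Check: 11^2 - 120*1^2 = 121 - 120 = 1, so (x, y) = (11, 1) solves the equation, and by the theorem it is the least positive solution.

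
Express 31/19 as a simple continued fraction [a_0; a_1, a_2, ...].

[1; 1, 1, 1, 2, 2]

Run the Euclidean algorithm on 31 and 19; the successive quotients are the partial quotients a_0, a_1, ... (each step inverts the fractional part left over by the previous one):
  31 = 1*19 + 12, so a_0 = 1.
  19 = 1*12 + 7, so a_1 = 1.
  12 = 1*7 + 5, so a_2 = 1.
  7 = 1*5 + 2, so a_3 = 1.
  5 = 2*2 + 1, so a_4 = 2.
  2 = 2*1 + 0, so a_5 = 2.
The remainder reaches 0 after 6 divisions, so the expansion has 6 partial quotients, read off in order.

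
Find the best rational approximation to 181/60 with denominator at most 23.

3/1

Expand x = 181/60 as a continued fraction with the Euclidean algorithm:
  181 = 3*60 + 1, so a_0 = 3.
  60 = 60*1 + 0, so a_1 = 60.
so x = [3; 60].
Convergents (p_i = a_i*p_{i-1} + p_{i-2}, q_i = a_i*q_{i-1} + q_{i-2} with p_{-2}=0, p_{-1}=1, q_{-2}=1, q_{-1}=0), until the denominator exceeds 23:
  i=0: a_0=3, p_0 = 3*1 + 0 = 3, q_0 = 3*0 + 1 = 1.
  i=1: a_1=60, p_1 = 60*3 + 1 = 181, q_1 = 60*1 + 0 = 60.
q_1 = 60 > 23, so the last convergent with denominator <= 23 is p_0/q_0 = 3/1.
The closest fraction with denominator <= 23 is either p_0/q_0 or the intermediate fraction (k*p_0 + p_{-1})/(k*q_0 + q_{-1}) with the largest k >= 1 whose denominator stays <= 23; these approach x as k grows, and every other convergent or intermediate fraction in range is farther away.
Largest k: floor((23 - q_{-1})/q_0) = floor((23 - 0)/1) = 23 (using the seeds p_{-1} = 1, q_{-1} = 0).
That gives (23*3 + 1)/(23*1 + 0) = 70/23.
Compare the errors: |x - 3/1| = |181*1 - 3*60|/(60*1) = 1/60, and |x - 70/23| = |181*23 - 70*60|/(60*23) = 37/1380.
Cross-multiplying, 1*1380 = 1380 < 2220 = 37*60, so 1/60 is smaller: the convergent 3/1 is closer to x than 70/23.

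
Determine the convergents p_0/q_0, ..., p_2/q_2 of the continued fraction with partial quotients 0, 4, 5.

0/1, 1/4, 5/21

Using the convergent recurrence p_i = a_i*p_{i-1} + p_{i-2}, q_i = a_i*q_{i-1} + q_{i-2} with p_{-2}=0, p_{-1}=1, q_{-2}=1, q_{-1}=0:
  i=0: a_0=0, p_0 = 0*1 + 0 = 0, q_0 = 0*0 + 1 = 1.
  i=1: a_1=4, p_1 = 4*0 + 1 = 1, q_1 = 4*1 + 0 = 4.
  i=2: a_2=5, p_2 = 5*1 + 0 = 5, q_2 = 5*4 + 1 = 21.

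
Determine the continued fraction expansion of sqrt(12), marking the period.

[3; (2, 6)]

Write x_i = (sqrt(12) + m_i)/d_i with (m_0, d_0) = (0, 1). a_0 = floor(sqrt(12)) = 3, since 3^2 = 9 <= 12 < 16 = 4^2.
Iterate m_{i+1} = d_i*a_i - m_i, d_{i+1} = (12 - m_{i+1}^2)/d_i, a_{i+1} = floor((a_0 + m_{i+1})/d_{i+1}):
  m_1 = 1*3 - 0 = 3, d_1 = (12 - 3^2)/1 = 3/1 = 3, a_1 = floor((3 + 3)/3) = 2.
  m_2 = 3*2 - 3 = 3, d_2 = (12 - 3^2)/3 = 3/3 = 1, a_2 = floor((3 + 3)/1) = 6.
  m_3 = 1*6 - 3 = 3, d_3 = (12 - 3^2)/1 = 3/1 = 3: (m_3, d_3) = (m_1, d_1) = (3, 3), so from here the quotients repeat a_1, a_2; the period length is 2.
Hence the expansion of sqrt(12) is a_0 = 3 followed by the repeating block 2, 6 (period 2).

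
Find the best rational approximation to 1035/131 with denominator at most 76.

561/71

Expand x = 1035/131 as a continued fraction with the Euclidean algorithm:
  1035 = 7*131 + 118, so a_0 = 7.
  131 = 1*118 + 13, so a_1 = 1.
  118 = 9*13 + 1, so a_2 = 9.
  13 = 13*1 + 0, so a_3 = 13.
so x = [7; 1, 9, 13].
Convergents (p_i = a_i*p_{i-1} + p_{i-2}, q_i = a_i*q_{i-1} + q_{i-2} with p_{-2}=0, p_{-1}=1, q_{-2}=1, q_{-1}=0), until the denominator exceeds 76:
  i=0: a_0=7, p_0 = 7*1 + 0 = 7, q_0 = 7*0 + 1 = 1.
  i=1: a_1=1, p_1 = 1*7 + 1 = 8, q_1 = 1*1 + 0 = 1.
  i=2: a_2=9, p_2 = 9*8 + 7 = 79, q_2 = 9*1 + 1 = 10.
  i=3: a_3=13, p_3 = 13*79 + 8 = 1035, q_3 = 13*10 + 1 = 131.
q_3 = 131 > 76, so the last convergent with denominator <= 76 is p_2/q_2 = 79/10.
The closest fraction with denominator <= 76 is either p_2/q_2 or the intermediate fraction (k*p_2 + p_1)/(k*q_2 + q_1) with the largest k >= 1 whose denominator stays <= 76; these approach x as k grows, and every other convergent or intermediate fraction in range is farther away.
Largest k: floor((76 - q_1)/q_2) = floor((76 - 1)/10) = 7.
That gives (7*79 + 8)/(7*10 + 1) = 561/71.
Compare the errors: |x - 79/10| = |1035*10 - 79*131|/(131*10) = 1/1310, and |x - 561/71| = |1035*71 - 561*131|/(131*71) = 6/9301.
Cross-multiplying, 6*1310 = 7860 < 9301 = 1*9301, so 6/9301 is smaller: the intermediate fraction 561/71 is closer to x than 79/10.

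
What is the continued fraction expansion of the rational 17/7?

[2; 2, 3]

Run the Euclidean algorithm on 17 and 7; the successive quotients are the partial quotients a_0, a_1, ... (each step inverts the fractional part left over by the previous one):
  17 = 2*7 + 3, so a_0 = 2.
  7 = 2*3 + 1, so a_1 = 2.
  3 = 3*1 + 0, so a_2 = 3.
The remainder reaches 0 after 3 divisions, so the expansion has 3 partial quotients, read off in order.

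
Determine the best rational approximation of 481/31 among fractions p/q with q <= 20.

295/19

Expand x = 481/31 as a continued fraction with the Euclidean algorithm:
  481 = 15*31 + 16, so a_0 = 15.
  31 = 1*16 + 15, so a_1 = 1.
  16 = 1*15 + 1, so a_2 = 1.
  15 = 15*1 + 0, so a_3 = 15.
so x = [15; 1, 1, 15].
Convergents (p_i = a_i*p_{i-1} + p_{i-2}, q_i = a_i*q_{i-1} + q_{i-2} with p_{-2}=0, p_{-1}=1, q_{-2}=1, q_{-1}=0), until the denominator exceeds 20:
  i=0: a_0=15, p_0 = 15*1 + 0 = 15, q_0 = 15*0 + 1 = 1.
  i=1: a_1=1, p_1 = 1*15 + 1 = 16, q_1 = 1*1 + 0 = 1.
  i=2: a_2=1, p_2 = 1*16 + 15 = 31, q_2 = 1*1 + 1 = 2.
  i=3: a_3=15, p_3 = 15*31 + 16 = 481, q_3 = 15*2 + 1 = 31.
q_3 = 31 > 20, so the last convergent with denominator <= 20 is p_2/q_2 = 31/2.
The closest fraction with denominator <= 20 is either p_2/q_2 or the intermediate fraction (k*p_2 + p_1)/(k*q_2 + q_1) with the largest k >= 1 whose denominator stays <= 20; these approach x as k grows, and every other convergent or intermediate fraction in range is farther away.
Largest k: floor((20 - q_1)/q_2) = floor((20 - 1)/2) = 9.
That gives (9*31 + 16)/(9*2 + 1) = 295/19.
Compare the errors: |x - 31/2| = |481*2 - 31*31|/(31*2) = 1/62, and |x - 295/19| = |481*19 - 295*31|/(31*19) = 6/589.
Cross-multiplying, 6*62 = 372 < 589 = 1*589, so 6/589 is smaller: the intermediate fraction 295/19 is closer to x than 31/2.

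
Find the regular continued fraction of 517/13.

[39; 1, 3, 3]

Run the Euclidean algorithm on 517 and 13; the successive quotients are the partial quotients a_0, a_1, ... (each step inverts the fractional part left over by the previous one):
  517 = 39*13 + 10, so a_0 = 39.
  13 = 1*10 + 3, so a_1 = 1.
  10 = 3*3 + 1, so a_2 = 3.
  3 = 3*1 + 0, so a_3 = 3.
The remainder reaches 0 after 4 divisions, so the expansion has 4 partial quotients, read off in order.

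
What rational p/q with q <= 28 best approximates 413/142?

32/11

Expand x = 413/142 as a continued fraction with the Euclidean algorithm:
  413 = 2*142 + 129, so a_0 = 2.
  142 = 1*129 + 13, so a_1 = 1.
  129 = 9*13 + 12, so a_2 = 9.
  13 = 1*12 + 1, so a_3 = 1.
  12 = 12*1 + 0, so a_4 = 12.
so x = [2; 1, 9, 1, 12].
Convergents (p_i = a_i*p_{i-1} + p_{i-2}, q_i = a_i*q_{i-1} + q_{i-2} with p_{-2}=0, p_{-1}=1, q_{-2}=1, q_{-1}=0), until the denominator exceeds 28:
  i=0: a_0=2, p_0 = 2*1 + 0 = 2, q_0 = 2*0 + 1 = 1.
  i=1: a_1=1, p_1 = 1*2 + 1 = 3, q_1 = 1*1 + 0 = 1.
  i=2: a_2=9, p_2 = 9*3 + 2 = 29, q_2 = 9*1 + 1 = 10.
  i=3: a_3=1, p_3 = 1*29 + 3 = 32, q_3 = 1*10 + 1 = 11.
  i=4: a_4=12, p_4 = 12*32 + 29 = 413, q_4 = 12*11 + 10 = 142.
q_4 = 142 > 28, so the last convergent with denominator <= 28 is p_3/q_3 = 32/11.
The closest fraction with denominator <= 28 is either p_3/q_3 or the intermediate fraction (k*p_3 + p_2)/(k*q_3 + q_2) with the largest k >= 1 whose denominator stays <= 28; these approach x as k grows, and every other convergent or intermediate fraction in range is farther away.
Largest k: floor((28 - q_2)/q_3) = floor((28 - 10)/11) = 1.
That gives (1*32 + 29)/(1*11 + 10) = 61/21.
Compare the errors: |x - 32/11| = |413*11 - 32*142|/(142*11) = 1/1562, and |x - 61/21| = |413*21 - 61*142|/(142*21) = 11/2982.
Cross-multiplying, 1*2982 = 2982 < 17182 = 11*1562, so 1/1562 is smaller: the convergent 32/11 is closer to x than 61/21.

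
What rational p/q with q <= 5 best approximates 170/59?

14/5

Expand x = 170/59 as a continued fraction with the Euclidean algorithm:
  170 = 2*59 + 52, so a_0 = 2.
  59 = 1*52 + 7, so a_1 = 1.
  52 = 7*7 + 3, so a_2 = 7.
  7 = 2*3 + 1, so a_3 = 2.
  3 = 3*1 + 0, so a_4 = 3.
so x = [2; 1, 7, 2, 3].
Convergents (p_i = a_i*p_{i-1} + p_{i-2}, q_i = a_i*q_{i-1} + q_{i-2} with p_{-2}=0, p_{-1}=1, q_{-2}=1, q_{-1}=0), until the denominator exceeds 5:
  i=0: a_0=2, p_0 = 2*1 + 0 = 2, q_0 = 2*0 + 1 = 1.
  i=1: a_1=1, p_1 = 1*2 + 1 = 3, q_1 = 1*1 + 0 = 1.
  i=2: a_2=7, p_2 = 7*3 + 2 = 23, q_2 = 7*1 + 1 = 8.
q_2 = 8 > 5, so the last convergent with denominator <= 5 is p_1/q_1 = 3/1.
The closest fraction with denominator <= 5 is either p_1/q_1 or the intermediate fraction (k*p_1 + p_0)/(k*q_1 + q_0) with the largest k >= 1 whose denominator stays <= 5; these approach x as k grows, and every other convergent or intermediate fraction in range is farther away.
Largest k: floor((5 - q_0)/q_1) = floor((5 - 1)/1) = 4.
That gives (4*3 + 2)/(4*1 + 1) = 14/5.
Compare the errors: |x - 3/1| = |170*1 - 3*59|/(59*1) = 7/59, and |x - 14/5| = |170*5 - 14*59|/(59*5) = 24/295.
Cross-multiplying, 24*59 = 1416 < 2065 = 7*295, so 24/295 is smaller: the intermediate fraction 14/5 is closer to x than 3/1.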